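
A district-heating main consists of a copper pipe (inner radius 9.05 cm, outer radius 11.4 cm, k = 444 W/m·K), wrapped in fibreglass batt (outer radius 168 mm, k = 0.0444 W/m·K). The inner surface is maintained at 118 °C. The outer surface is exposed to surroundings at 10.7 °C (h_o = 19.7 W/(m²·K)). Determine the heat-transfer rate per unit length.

Resistance network (inner→outer):
  R'_copper = ln(0.114/0.0905)/(2πk) = 0.2308/(2π·444) = 8.275×10^-5 m·K/W
  R'_fibreglass batt = ln(0.168/0.114)/(2πk) = 0.3878/(2π·0.0444) = 1.390 m·K/W
  R'_conv,out = 1/(2πr h) = 1/(2π·0.168·19.7) = 0.04809 m·K/W
ΣR = 8.275×10^-5 + 1.390 + 0.04809 = 1.438 m·K/W
Q' = ΔT/ΣR = (118 °C − 10.7 °C)/1.438 = 74.6 W/m

Q' = 74.6 W/m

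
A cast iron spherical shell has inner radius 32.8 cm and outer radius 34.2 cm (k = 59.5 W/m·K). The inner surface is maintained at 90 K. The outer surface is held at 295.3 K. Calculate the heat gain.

Q = 4πk·ΔT/(1/r₁ − 1/r₂) = 4π × 59.5 × 205.3 / (1/0.328 − 1/0.342) = 1.23×10^6 W

Q = 1230 kW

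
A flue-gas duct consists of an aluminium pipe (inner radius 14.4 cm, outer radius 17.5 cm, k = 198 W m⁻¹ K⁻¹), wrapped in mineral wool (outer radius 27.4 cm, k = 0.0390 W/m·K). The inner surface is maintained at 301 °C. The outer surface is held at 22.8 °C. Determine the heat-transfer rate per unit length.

Resistance network (inner→outer):
  R'_aluminium = ln(0.175/0.144)/(2πk) = 0.1950/(2π·198) = 1.567×10^-4 m·K/W
  R'_mineral wool = ln(0.274/0.175)/(2πk) = 0.4483/(2π·0.0390) = 1.830 m·K/W
ΣR = 1.567×10^-4 + 1.830 = 1.830 m·K/W
Q' = ΔT/ΣR = (301 °C − 22.8 °C)/1.830 = 152 W/m

Q' = 152 W/m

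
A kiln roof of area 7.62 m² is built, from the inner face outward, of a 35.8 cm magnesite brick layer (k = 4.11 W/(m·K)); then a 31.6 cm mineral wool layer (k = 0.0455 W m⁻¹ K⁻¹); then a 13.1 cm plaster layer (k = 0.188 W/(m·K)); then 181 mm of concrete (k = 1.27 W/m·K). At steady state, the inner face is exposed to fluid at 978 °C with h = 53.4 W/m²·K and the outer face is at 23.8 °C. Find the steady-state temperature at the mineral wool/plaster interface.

Series thermal resistances, inner to outer:
  R_conv,in = 1/(hA) = 1/(53.4·7.62) = 0.002458 K/W
  R_magnesite brick = L/(kA) = 0.358/(4.11·7.62) = 0.01143 K/W
  R_mineral wool = L/(kA) = 0.316/(0.0455·7.62) = 0.9114 K/W
  R_plaster = L/(kA) = 0.131/(0.188·7.62) = 0.09144 K/W
  R_concrete = L/(kA) = 0.181/(1.27·7.62) = 0.01870 K/W
ΣR = 0.002458 + 0.01143 + 0.9114 + 0.09144 + 0.01870 = 1.035 K/W
Q = ΔT/ΣR = (978 °C − 23.8 °C)/1.035 = 921.9 W
From the inner boundary to the mineral wool/plaster interface, ΣR_partial = 0.9253 K/W.
T_interface = T_in − Q·ΣR_partial = 978 °C − (921.9)(0.9253) = 125 °C

T = 125 °C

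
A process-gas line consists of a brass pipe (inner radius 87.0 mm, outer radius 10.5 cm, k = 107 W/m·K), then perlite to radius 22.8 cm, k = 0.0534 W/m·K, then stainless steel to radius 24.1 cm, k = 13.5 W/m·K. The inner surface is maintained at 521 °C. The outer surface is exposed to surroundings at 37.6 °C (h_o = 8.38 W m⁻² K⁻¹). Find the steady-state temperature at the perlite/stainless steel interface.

T = 53.7 °C

Resistance network (inner→outer):
  R'_brass = ln(0.105/0.0870)/(2πk) = 0.1881/(2π·107) = 2.797×10^-4 m·K/W
  R'_perlite = ln(0.228/0.105)/(2πk) = 0.7754/(2π·0.0534) = 2.311 m·K/W
  R'_stainless steel = ln(0.241/0.228)/(2πk) = 0.05545/(2π·13.5) = 6.537×10^-4 m·K/W
  R'_conv,out = 1/(2πr h) = 1/(2π·0.241·8.38) = 0.07881 m·K/W
ΣR = 2.797×10^-4 + 2.311 + 6.537×10^-4 + 0.07881 = 2.391 m·K/W
Q' = ΔT/ΣR = (521 °C − 37.6 °C)/2.391 = 202.2 W/m
From the inner boundary to the perlite/stainless steel interface, ΣR_partial = 2.311 m·K/W.
T_interface = T_in − Q'·ΣR_partial = 521 °C − (202.2)(2.311) = 53.7 °C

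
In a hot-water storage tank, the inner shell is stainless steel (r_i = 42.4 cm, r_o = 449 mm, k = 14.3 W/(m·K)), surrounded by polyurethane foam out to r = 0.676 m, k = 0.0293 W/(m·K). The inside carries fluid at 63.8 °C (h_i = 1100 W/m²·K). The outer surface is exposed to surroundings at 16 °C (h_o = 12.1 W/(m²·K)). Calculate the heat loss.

Q = 23.4 W

Resistance network (inner→outer):
  R_conv,in = 1/(4πr²h) = 1/(4π·0.424²·1100) = 4.024×10^-4 K/W
  R_stainless steel = (1/0.424 − 1/0.449)/(4πk) = 0.1313/(4π·14.3) = 7.308×10^-4 K/W
  R_polyurethane foam = (1/0.449 − 1/0.676)/(4πk) = 0.7479/(4π·0.0293) = 2.031 K/W
  R_conv,out = 1/(4πr²h) = 1/(4π·0.676²·12.1) = 0.01439 K/W
ΣR = 4.024×10^-4 + 7.308×10^-4 + 2.031 + 0.01439 = 2.047 K/W
Q = ΔT/ΣR = (63.8 °C − 16 °C)/2.047 = 23.4 W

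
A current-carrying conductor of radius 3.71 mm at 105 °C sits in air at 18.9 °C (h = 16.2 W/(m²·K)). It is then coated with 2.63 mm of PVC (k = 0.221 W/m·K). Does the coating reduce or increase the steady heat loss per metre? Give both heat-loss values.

increases: 32.5 → 44.5 W/m

Critical radius for a cylinder: r_cr = k/h = 0.0136 m = 1.36 cm.
Outer radius after coating: r₂ = 0.00371 + 0.00263 = 0.00634 m.
Since r₁ < r_cr and r₂ ≤ r_cr, the coating moves toward the maximum at r_cr — heat loss rises.
Bare: R = 1/(2πr₁h) = 2.648 m·K/W; Q = 86.1/2.648 = 32.5 W/m.
Coated: R = R_cond + R_conv = 1.935 m·K/W; Q = 86.1/1.935 = 44.5 W/m.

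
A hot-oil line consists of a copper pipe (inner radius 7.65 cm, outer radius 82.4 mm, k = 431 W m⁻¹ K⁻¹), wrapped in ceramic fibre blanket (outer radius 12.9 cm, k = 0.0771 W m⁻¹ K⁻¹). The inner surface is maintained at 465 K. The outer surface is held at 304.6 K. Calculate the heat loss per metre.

Q' = 173 W/m

Treat each layer as a resistance in series:
  R'_copper = ln(0.0824/0.0765)/(2πk) = 0.07429/(2π·431) = 2.743×10^-5 m·K/W
  R'_ceramic fibre blanket = ln(0.129/0.0824)/(2πk) = 0.4482/(2π·0.0771) = 0.9253 m·K/W
ΣR = 2.743×10^-5 + 0.9253 = 0.9253 m·K/W
Q' = ΔT/ΣR = (465 K − 304.6 K)/0.9253 = 173 W/m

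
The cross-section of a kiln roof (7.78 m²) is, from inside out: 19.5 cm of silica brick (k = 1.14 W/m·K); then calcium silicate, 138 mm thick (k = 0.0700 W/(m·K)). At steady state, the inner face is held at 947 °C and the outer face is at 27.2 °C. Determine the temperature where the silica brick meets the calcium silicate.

Resistance network (inner→outer):
  R_silica brick = L/(kA) = 0.195/(1.14·7.78) = 0.02199 K/W
  R_calcium silicate = L/(kA) = 0.138/(0.0700·7.78) = 0.2534 K/W
ΣR = 0.02199 + 0.2534 = 0.2754 K/W
Q = ΔT/ΣR = (947 °C − 27.2 °C)/0.2754 = 3340 W
From the inner boundary to the silica brick/calcium silicate interface, ΣR_partial = 0.02199 K/W.
T_interface = T_in − Q·ΣR_partial = 947 °C − (3340)(0.02199) = 874 °C

T = 874 °C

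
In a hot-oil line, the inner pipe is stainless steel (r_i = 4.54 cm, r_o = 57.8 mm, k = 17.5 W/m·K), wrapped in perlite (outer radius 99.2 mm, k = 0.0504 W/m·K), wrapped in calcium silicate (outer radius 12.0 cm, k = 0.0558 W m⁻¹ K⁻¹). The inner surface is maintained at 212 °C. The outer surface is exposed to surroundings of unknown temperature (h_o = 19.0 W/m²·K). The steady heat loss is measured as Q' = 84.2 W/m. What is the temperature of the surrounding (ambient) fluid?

T_out = 16.6 °C

Sum the resistances:
  R'_stainless steel = ln(0.0578/0.0454)/(2πk) = 0.2415/(2π·17.5) = 0.002196 m·K/W
  R'_perlite = ln(0.0992/0.0578)/(2πk) = 0.5401/(2π·0.0504) = 1.706 m·K/W
  R'_calcium silicate = ln(0.120/0.0992)/(2πk) = 0.1904/(2π·0.0558) = 0.5429 m·K/W
  R'_conv,out = 1/(2πr h) = 1/(2π·0.120·19.0) = 0.06980 m·K/W
ΣR = 2.321 m·K/W
ΔT = Q'·ΣR = 84.2 × 2.321 = 195.4 K
Heat flows outward, so T_out = T_in − ΔT = 212 − 195.4 = 16.6 °C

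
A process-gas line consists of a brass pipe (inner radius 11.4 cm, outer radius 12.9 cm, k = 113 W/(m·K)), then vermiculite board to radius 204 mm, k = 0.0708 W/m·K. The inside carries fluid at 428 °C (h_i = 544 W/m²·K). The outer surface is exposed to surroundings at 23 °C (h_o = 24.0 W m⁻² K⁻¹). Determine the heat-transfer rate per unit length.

Q' = 380 W/m

Resistance network (inner→outer):
  R'_conv,in = 1/(2πr h) = 1/(2π·0.114·544) = 0.002566 m·K/W
  R'_brass = ln(0.129/0.114)/(2πk) = 0.1236/(2π·113) = 1.741×10^-4 m·K/W
  R'_vermiculite board = ln(0.204/0.129)/(2πk) = 0.4583/(2π·0.0708) = 1.030 m·K/W
  R'_conv,out = 1/(2πr h) = 1/(2π·0.204·24.0) = 0.03251 m·K/W
ΣR = 0.002566 + 1.741×10^-4 + 1.030 + 0.03251 = 1.065 m·K/W
Q' = ΔT/ΣR = (428 °C − 23 °C)/1.065 = 380 W/m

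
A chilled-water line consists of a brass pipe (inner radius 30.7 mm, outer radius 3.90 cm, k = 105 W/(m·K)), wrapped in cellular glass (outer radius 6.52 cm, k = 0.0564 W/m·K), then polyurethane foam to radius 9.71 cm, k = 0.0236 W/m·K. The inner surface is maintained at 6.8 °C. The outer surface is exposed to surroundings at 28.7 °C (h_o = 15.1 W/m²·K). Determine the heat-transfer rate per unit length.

Q' = 5.16 W/m

Resistance network (inner→outer):
  R'_brass = ln(0.0390/0.0307)/(2πk) = 0.2393/(2π·105) = 3.627×10^-4 m·K/W
  R'_cellular glass = ln(0.0652/0.0390)/(2πk) = 0.5139/(2π·0.0564) = 1.450 m·K/W
  R'_polyurethane foam = ln(0.0971/0.0652)/(2πk) = 0.3983/(2π·0.0236) = 2.686 m·K/W
  R'_conv,out = 1/(2πr h) = 1/(2π·0.0971·15.1) = 0.1085 m·K/W
ΣR = 3.627×10^-4 + 1.450 + 2.686 + 0.1085 = 4.245 m·K/W
Q' = ΔT/ΣR = (6.8 °C − 28.7 °C)/4.245 = -5.16 W/m
(Negative Q' ⇒ heat flows inward; heat gain = 5.16 W/m.)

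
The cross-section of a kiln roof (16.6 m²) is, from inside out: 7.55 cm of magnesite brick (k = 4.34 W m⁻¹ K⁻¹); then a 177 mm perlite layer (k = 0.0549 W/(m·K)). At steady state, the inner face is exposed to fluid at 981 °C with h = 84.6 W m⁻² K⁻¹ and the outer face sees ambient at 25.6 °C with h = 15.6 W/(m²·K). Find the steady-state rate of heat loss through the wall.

Series thermal resistances, inner to outer:
  R_conv,in = 1/(hA) = 1/(84.6·16.6) = 7.121×10^-4 K/W
  R_magnesite brick = L/(kA) = 0.0755/(4.34·16.6) = 0.001048 K/W
  R_perlite = L/(kA) = 0.177/(0.0549·16.6) = 0.1942 K/W
  R_conv,out = 1/(hA) = 1/(15.6·16.6) = 0.003862 K/W
ΣR = 7.121×10^-4 + 0.001048 + 0.1942 + 0.003862 = 0.1998 K/W
Q = ΔT/ΣR = (981 °C − 25.6 °C)/0.1998 = 4780 W

Q = 4.78 kW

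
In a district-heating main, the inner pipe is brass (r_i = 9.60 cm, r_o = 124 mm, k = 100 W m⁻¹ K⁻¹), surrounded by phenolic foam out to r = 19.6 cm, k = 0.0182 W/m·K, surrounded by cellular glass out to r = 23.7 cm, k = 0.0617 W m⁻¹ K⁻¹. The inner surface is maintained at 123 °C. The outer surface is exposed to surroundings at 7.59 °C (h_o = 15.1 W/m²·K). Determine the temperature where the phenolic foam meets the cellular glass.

Treat each layer as a resistance in series:
  R'_brass = ln(0.124/0.0960)/(2πk) = 0.2559/(2π·100) = 4.073×10^-4 m·K/W
  R'_phenolic foam = ln(0.196/0.124)/(2πk) = 0.4578/(2π·0.0182) = 4.004 m·K/W
  R'_cellular glass = ln(0.237/0.196)/(2πk) = 0.1899/(2π·0.0617) = 0.4900 m·K/W
  R'_conv,out = 1/(2πr h) = 1/(2π·0.237·15.1) = 0.04447 m·K/W
ΣR = 4.073×10^-4 + 4.004 + 0.4900 + 0.04447 = 4.539 m·K/W
Q' = ΔT/ΣR = (123 °C − 7.59 °C)/4.539 = 25.43 W/m
From the inner boundary to the phenolic foam/cellular glass interface, ΣR_partial = 4.004 m·K/W.
T_interface = T_in − Q'·ΣR_partial = 123 °C − (25.43)(4.004) = 21.2 °C

T = 21.2 °C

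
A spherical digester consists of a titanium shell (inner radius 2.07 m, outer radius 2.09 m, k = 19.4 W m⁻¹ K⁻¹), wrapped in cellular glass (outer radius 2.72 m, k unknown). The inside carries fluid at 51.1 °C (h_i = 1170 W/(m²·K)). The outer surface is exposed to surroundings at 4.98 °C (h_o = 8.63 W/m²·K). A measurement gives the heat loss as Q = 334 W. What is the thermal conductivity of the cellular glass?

ΣR = ΔT/Q = |51.1 − 4.98|/334 = 0.1381 K/W
Known resistances:
  R_conv,in = 1/(4πr²h) = 1/(4π·2.07²·1170) = 1.587×10^-5 K/W
  R_titanium = (1/2.07 − 1/2.09)/(4πk) = 0.004623/(4π·19.4) = 1.896×10^-5 K/W
  R_conv,out = 1/(4πr²h) = 1/(4π·2.72²·8.63) = 0.001246 K/W
R_cellular glass = ΣR − ΣR_known = 0.1381 − 0.001281 = 0.1368 K/W
(1/r₁−1/r₂)/(4πk) = 0.1368 ⇒ k = 0.1108/(4π·0.1368) = 0.0645 W/m·K

k = 0.0645 W/m·K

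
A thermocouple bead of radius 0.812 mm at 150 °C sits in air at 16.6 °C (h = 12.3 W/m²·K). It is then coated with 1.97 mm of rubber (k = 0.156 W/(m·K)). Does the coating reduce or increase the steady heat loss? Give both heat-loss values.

increases: 0.0136 → 0.104 W

Critical radius for a sphere: r_cr = 2k/h = 0.0254 m = 2.54 cm.
Outer radius after coating: r₂ = 8.12×10^-4 + 0.00197 = 0.002782 m.
Since r₁ < r_cr and r₂ ≤ r_cr, the coating moves toward the maximum at r_cr — heat loss rises.
Bare: R = 1/(4πr₁²h) = 9812 K/W; Q = 133.4/9812 = 0.0136 W.
Coated: R = R_cond + R_conv = 1281 K/W; Q = 133.4/1281 = 0.104 W.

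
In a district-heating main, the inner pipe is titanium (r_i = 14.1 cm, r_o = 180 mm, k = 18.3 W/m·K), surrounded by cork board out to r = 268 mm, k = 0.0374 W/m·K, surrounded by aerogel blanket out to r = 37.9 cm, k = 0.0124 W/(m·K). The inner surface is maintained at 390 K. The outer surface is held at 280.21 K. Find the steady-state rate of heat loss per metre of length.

Q' = 17.9 W/m

Resistance network (inner→outer):
  R'_titanium = ln(0.180/0.141)/(2πk) = 0.2442/(2π·18.3) = 0.002124 m·K/W
  R'_cork board = ln(0.268/0.180)/(2πk) = 0.3980/(2π·0.0374) = 1.694 m·K/W
  R'_aerogel blanket = ln(0.379/0.268)/(2πk) = 0.3465/(2π·0.0124) = 4.448 m·K/W
ΣR = 0.002124 + 1.694 + 4.448 = 6.144 m·K/W
Q' = ΔT/ΣR = (390 K − 280.21 K)/6.144 = 17.9 W/m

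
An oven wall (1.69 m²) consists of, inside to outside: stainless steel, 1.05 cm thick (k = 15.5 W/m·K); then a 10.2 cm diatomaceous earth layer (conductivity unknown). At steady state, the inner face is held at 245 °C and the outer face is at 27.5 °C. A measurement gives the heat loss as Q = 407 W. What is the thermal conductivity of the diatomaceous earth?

k = 0.113 W/m·K

ΣR = ΔT/Q = |245 − 27.5|/407 = 0.5344 K/W
Known resistances:
  R_stainless steel = L/(kA) = 0.0105/(15.5·1.69) = 4.008×10^-4 K/W
R_diatomaceous earth = ΣR − ΣR_known = 0.5344 − 4.008×10^-4 = 0.5340 K/W
L/(kA) = 0.5340 ⇒ k = 0.102/(0.5340·1.69) = 0.113 W/m·K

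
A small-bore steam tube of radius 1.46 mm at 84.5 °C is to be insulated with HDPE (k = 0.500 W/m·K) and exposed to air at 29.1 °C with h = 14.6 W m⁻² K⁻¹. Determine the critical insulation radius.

For a cylinder, r_cr = k_ins/h = 0.500/14.6 = 0.0342 m = 3.42 cm

r_cr = 3.42 cm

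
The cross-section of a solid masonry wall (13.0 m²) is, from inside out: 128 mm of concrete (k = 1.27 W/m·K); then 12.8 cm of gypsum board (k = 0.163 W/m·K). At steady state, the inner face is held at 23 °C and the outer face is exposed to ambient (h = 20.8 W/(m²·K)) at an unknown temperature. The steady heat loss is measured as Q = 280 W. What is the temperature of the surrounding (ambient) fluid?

Sum the resistances:
  R_concrete = L/(kA) = 0.128/(1.27·13.0) = 0.007753 K/W
  R_gypsum board = L/(kA) = 0.128/(0.163·13.0) = 0.06041 K/W
  R_conv,out = 1/(hA) = 1/(20.8·13.0) = 0.003698 K/W
ΣR = 0.07186 K/W
ΔT = Q·ΣR = 280 × 0.07186 = 20.12 K
Heat flows outward, so T_out = T_in − ΔT = 23 − 20.12 = 2.88 °C

T_out = 2.88 °C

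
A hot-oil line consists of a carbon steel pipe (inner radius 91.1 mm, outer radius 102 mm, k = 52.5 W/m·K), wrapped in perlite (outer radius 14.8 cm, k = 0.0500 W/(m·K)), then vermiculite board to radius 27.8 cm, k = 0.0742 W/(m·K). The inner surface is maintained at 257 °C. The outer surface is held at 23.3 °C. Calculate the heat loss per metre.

Series thermal resistances, inner to outer:
  R'_carbon steel = ln(0.102/0.0911)/(2πk) = 0.1130/(2π·52.5) = 3.426×10^-4 m·K/W
  R'_perlite = ln(0.148/0.102)/(2πk) = 0.3722/(2π·0.0500) = 1.185 m·K/W
  R'_vermiculite board = ln(0.278/0.148)/(2πk) = 0.6304/(2π·0.0742) = 1.352 m·K/W
ΣR = 3.426×10^-4 + 1.185 + 1.352 = 2.537 m·K/W
Q' = ΔT/ΣR = (257 °C − 23.3 °C)/2.537 = 92.1 W/m

Q' = 92.1 W/m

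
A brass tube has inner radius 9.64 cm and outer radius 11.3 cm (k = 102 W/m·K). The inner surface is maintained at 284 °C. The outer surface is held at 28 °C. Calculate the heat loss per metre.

Q' = 2πk·ΔT/ln(r₂/r₁) = 2π × 102 × 256 / ln(0.113/0.0964) = 1.03×10^6 W/m

Q' = 1030 kW/m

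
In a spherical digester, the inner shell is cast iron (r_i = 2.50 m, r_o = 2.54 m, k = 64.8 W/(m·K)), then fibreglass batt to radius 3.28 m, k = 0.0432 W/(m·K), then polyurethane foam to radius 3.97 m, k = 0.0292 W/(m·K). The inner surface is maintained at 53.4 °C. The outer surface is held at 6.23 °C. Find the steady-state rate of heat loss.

Q = 153 W

Treat each layer as a resistance in series:
  R_cast iron = (1/2.50 − 1/2.54)/(4πk) = 0.006299/(4π·64.8) = 7.736×10^-6 K/W
  R_fibreglass batt = (1/2.54 − 1/3.28)/(4πk) = 0.08882/(4π·0.0432) = 0.1636 K/W
  R_polyurethane foam = (1/3.28 − 1/3.97)/(4πk) = 0.05299/(4π·0.0292) = 0.1444 K/W
ΣR = 7.736×10^-6 + 0.1636 + 0.1444 = 0.3080 K/W
Q = ΔT/ΣR = (53.4 °C − 6.23 °C)/0.3080 = 153 W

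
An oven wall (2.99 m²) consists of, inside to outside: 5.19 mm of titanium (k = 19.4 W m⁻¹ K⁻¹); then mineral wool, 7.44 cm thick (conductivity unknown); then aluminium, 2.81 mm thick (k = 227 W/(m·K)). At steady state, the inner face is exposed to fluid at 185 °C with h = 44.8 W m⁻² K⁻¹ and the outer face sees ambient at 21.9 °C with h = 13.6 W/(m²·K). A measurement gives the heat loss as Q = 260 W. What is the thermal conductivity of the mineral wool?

k = 0.0418 W/m·K

ΣR = ΔT/Q = |185 − 21.9|/260 = 0.6273 K/W
Known resistances:
  R_conv,in = 1/(hA) = 1/(44.8·2.99) = 0.007465 K/W
  R_titanium = L/(kA) = 0.00519/(19.4·2.99) = 8.947×10^-5 K/W
  R_aluminium = L/(kA) = 0.00281/(227·2.99) = 4.140×10^-6 K/W
  R_conv,out = 1/(hA) = 1/(13.6·2.99) = 0.02459 K/W
R_mineral wool = ΣR − ΣR_known = 0.6273 − 0.03215 = 0.5951 K/W
L/(kA) = 0.5951 ⇒ k = 0.0744/(0.5951·2.99) = 0.0418 W/m·K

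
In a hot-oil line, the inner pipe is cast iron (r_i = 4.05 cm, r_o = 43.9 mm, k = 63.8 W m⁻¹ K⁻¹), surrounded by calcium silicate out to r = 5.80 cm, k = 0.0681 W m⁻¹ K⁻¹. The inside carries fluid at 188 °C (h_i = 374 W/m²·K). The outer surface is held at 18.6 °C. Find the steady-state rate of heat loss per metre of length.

Series thermal resistances, inner to outer:
  R'_conv,in = 1/(2πr h) = 1/(2π·0.0405·374) = 0.01051 m·K/W
  R'_cast iron = ln(0.0439/0.0405)/(2πk) = 0.08061/(2π·63.8) = 2.011×10^-4 m·K/W
  R'_calcium silicate = ln(0.0580/0.0439)/(2πk) = 0.2785/(2π·0.0681) = 0.6509 m·K/W
ΣR = 0.01051 + 2.011×10^-4 + 0.6509 = 0.6616 m·K/W
Q' = ΔT/ΣR = (188 °C − 18.6 °C)/0.6616 = 256 W/m

Q' = 256 W/m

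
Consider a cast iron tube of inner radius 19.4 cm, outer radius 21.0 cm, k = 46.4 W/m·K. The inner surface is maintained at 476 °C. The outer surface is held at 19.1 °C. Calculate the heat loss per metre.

Q' = 1680 kW/m

Q' = 2πk·ΔT/ln(r₂/r₁) = 2π × 46.4 × 456.9 / ln(0.210/0.194) = 1.68×10^6 W/m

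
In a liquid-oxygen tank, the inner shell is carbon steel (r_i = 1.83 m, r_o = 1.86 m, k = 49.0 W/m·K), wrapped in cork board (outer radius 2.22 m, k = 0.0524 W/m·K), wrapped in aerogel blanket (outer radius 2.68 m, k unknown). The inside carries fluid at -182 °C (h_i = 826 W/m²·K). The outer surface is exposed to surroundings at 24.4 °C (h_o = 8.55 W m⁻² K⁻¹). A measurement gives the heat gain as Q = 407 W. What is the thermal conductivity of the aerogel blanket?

ΣR = ΔT/Q = |-182 − 24.4|/407 = 0.5071 K/W
Known resistances:
  R_conv,in = 1/(4πr²h) = 1/(4π·1.83²·826) = 2.877×10^-5 K/W
  R_carbon steel = (1/1.83 − 1/1.86)/(4πk) = 0.008814/(4π·49.0) = 1.431×10^-5 K/W
  R_cork board = (1/1.86 − 1/2.22)/(4πk) = 0.08718/(4π·0.0524) = 0.1324 K/W
  R_conv,out = 1/(4πr²h) = 1/(4π·2.68²·8.55) = 0.001296 K/W
R_aerogel blanket = ΣR − ΣR_known = 0.5071 − 0.1337 = 0.3734 K/W
(1/r₁−1/r₂)/(4πk) = 0.3734 ⇒ k = 0.07732/(4π·0.3734) = 0.0165 W/m·K

k = 0.0165 W/m·K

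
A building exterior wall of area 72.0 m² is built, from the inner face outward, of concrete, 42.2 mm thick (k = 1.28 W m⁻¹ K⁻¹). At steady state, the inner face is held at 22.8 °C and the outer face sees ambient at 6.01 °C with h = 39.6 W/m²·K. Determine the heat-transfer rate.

Q = 20.8 kW

Series thermal resistances, inner to outer:
  R_concrete = L/(kA) = 0.0422/(1.28·72.0) = 4.579×10^-4 K/W
  R_conv,out = 1/(hA) = 1/(39.6·72.0) = 3.507×10^-4 K/W
ΣR = 4.579×10^-4 + 3.507×10^-4 = 8.086×10^-4 K/W
Q = ΔT/ΣR = (22.8 °C − 6.01 °C)/8.086×10^-4 = 20800 W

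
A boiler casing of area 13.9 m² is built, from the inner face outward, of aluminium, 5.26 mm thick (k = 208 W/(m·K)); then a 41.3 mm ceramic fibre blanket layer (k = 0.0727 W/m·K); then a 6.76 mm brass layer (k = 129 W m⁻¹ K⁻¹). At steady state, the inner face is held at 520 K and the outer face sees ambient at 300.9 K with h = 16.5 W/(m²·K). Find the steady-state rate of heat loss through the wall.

Q = 4840 W

Resistance network (inner→outer):
  R_aluminium = L/(kA) = 0.00526/(208·13.9) = 1.819×10^-6 K/W
  R_ceramic fibre blanket = L/(kA) = 0.0413/(0.0727·13.9) = 0.04087 K/W
  R_brass = L/(kA) = 0.00676/(129·13.9) = 3.770×10^-6 K/W
  R_conv,out = 1/(hA) = 1/(16.5·13.9) = 0.004360 K/W
ΣR = 1.819×10^-6 + 0.04087 + 3.770×10^-6 + 0.004360 = 0.04524 K/W
Q = ΔT/ΣR = (520 K − 300.9 K)/0.04524 = 4840 W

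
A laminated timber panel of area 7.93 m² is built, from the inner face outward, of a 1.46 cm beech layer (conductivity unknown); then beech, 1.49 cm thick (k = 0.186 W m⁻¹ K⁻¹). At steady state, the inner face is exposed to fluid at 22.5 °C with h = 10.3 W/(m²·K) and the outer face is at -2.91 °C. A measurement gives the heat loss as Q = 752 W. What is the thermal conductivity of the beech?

ΣR = ΔT/Q = |22.5 − -2.91|/752 = 0.03379 K/W
Known resistances:
  R_conv,in = 1/(hA) = 1/(10.3·7.93) = 0.01224 K/W
  R_beech = L/(kA) = 0.0149/(0.186·7.93) = 0.01010 K/W
R_beech = ΣR − ΣR_known = 0.03379 − 0.02234 = 0.01145 K/W
L/(kA) = 0.01145 ⇒ k = 0.0146/(0.01145·7.93) = 0.161 W/m·K

k = 0.161 W/m·K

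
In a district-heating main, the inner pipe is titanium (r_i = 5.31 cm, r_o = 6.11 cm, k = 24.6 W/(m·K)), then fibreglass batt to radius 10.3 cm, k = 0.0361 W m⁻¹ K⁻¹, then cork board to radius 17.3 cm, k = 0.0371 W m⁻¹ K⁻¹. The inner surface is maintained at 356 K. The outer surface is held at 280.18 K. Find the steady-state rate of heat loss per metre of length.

Q' = 16.7 W/m

Treat each layer as a resistance in series:
  R'_titanium = ln(0.0611/0.0531)/(2πk) = 0.1403/(2π·24.6) = 9.079×10^-4 m·K/W
  R'_fibreglass batt = ln(0.103/0.0611)/(2πk) = 0.5222/(2π·0.0361) = 2.302 m·K/W
  R'_cork board = ln(0.173/0.103)/(2πk) = 0.5186/(2π·0.0371) = 2.225 m·K/W
ΣR = 9.079×10^-4 + 2.302 + 2.225 = 4.528 m·K/W
Q' = ΔT/ΣR = (356 K − 280.18 K)/4.528 = 16.7 W/m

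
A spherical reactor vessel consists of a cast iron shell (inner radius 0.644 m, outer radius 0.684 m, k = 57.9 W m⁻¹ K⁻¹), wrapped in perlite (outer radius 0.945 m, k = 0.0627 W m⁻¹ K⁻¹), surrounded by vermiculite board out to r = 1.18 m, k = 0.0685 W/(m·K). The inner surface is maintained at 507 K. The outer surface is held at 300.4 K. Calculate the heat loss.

Q = 273 W

Treat each layer as a resistance in series:
  R_cast iron = (1/0.644 − 1/0.684)/(4πk) = 0.09081/(4π·57.9) = 1.248×10^-4 K/W
  R_perlite = (1/0.684 − 1/0.945)/(4πk) = 0.4038/(4π·0.0627) = 0.5125 K/W
  R_vermiculite board = (1/0.945 − 1/1.18)/(4πk) = 0.2107/(4π·0.0685) = 0.2448 K/W
ΣR = 1.248×10^-4 + 0.5125 + 0.2448 = 0.7574 K/W
Q = ΔT/ΣR = (507 K − 300.4 K)/0.7574 = 273 W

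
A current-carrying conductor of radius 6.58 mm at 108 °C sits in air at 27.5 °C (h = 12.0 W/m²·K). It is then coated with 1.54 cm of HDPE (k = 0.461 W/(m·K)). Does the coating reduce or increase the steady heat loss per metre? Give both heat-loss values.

Critical radius for a cylinder: r_cr = k/h = 0.0384 m = 3.84 cm.
Outer radius after coating: r₂ = 0.00658 + 0.0154 = 0.02198 m.
Since r₁ < r_cr and r₂ ≤ r_cr, the coating moves toward the maximum at r_cr — heat loss rises.
Bare: R = 1/(2πr₁h) = 2.016 m·K/W; Q = 80.5/2.016 = 39.9 W/m.
Coated: R = R_cond + R_conv = 1.020 m·K/W; Q = 80.5/1.020 = 78.9 W/m.

increases: 39.9 → 78.9 W/m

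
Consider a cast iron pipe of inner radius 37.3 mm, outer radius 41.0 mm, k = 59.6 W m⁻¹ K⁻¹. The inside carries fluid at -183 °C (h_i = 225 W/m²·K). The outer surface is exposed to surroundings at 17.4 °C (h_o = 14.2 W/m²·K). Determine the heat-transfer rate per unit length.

Q' = 685 W/m

Resistance network (inner→outer):
  R'_conv,in = 1/(2πr h) = 1/(2π·0.0373·225) = 0.01896 m·K/W
  R'_cast iron = ln(0.0410/0.0373)/(2πk) = 0.09458/(2π·59.6) = 2.526×10^-4 m·K/W
  R'_conv,out = 1/(2πr h) = 1/(2π·0.0410·14.2) = 0.2734 m·K/W
ΣR = 0.01896 + 2.526×10^-4 + 0.2734 = 0.2926 m·K/W
Q' = ΔT/ΣR = (-183 °C − 17.4 °C)/0.2926 = -685 W/m
(Negative Q' ⇒ heat flows inward; heat gain = 685 W/m.)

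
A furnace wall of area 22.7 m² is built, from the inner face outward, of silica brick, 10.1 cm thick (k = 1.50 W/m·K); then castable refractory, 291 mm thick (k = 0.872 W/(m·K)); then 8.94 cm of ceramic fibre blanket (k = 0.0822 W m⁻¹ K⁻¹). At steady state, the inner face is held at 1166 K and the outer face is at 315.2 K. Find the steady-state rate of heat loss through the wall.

Series thermal resistances, inner to outer:
  R_silica brick = L/(kA) = 0.101/(1.50·22.7) = 0.002966 K/W
  R_castable refractory = L/(kA) = 0.291/(0.872·22.7) = 0.01470 K/W
  R_ceramic fibre blanket = L/(kA) = 0.0894/(0.0822·22.7) = 0.04791 K/W
ΣR = 0.002966 + 0.01470 + 0.04791 = 0.06558 K/W
Q = ΔT/ΣR = (1166 K − 315.2 K)/0.06558 = 13000 W

Q = 13.0 kW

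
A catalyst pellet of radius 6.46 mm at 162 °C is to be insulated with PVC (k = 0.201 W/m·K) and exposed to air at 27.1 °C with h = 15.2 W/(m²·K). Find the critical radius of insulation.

r_cr = 2.64 cm

For a sphere, r_cr = 2k_ins/h = 2·0.201/15.2 = 0.0264 m = 2.64 cm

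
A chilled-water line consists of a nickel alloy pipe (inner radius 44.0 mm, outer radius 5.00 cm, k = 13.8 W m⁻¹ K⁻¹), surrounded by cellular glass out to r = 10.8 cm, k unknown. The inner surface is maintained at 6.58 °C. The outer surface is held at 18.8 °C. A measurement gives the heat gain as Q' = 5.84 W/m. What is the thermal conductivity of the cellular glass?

ΣR = ΔT/Q' = |6.58 − 18.8|/5.84 = 2.092 m·K/W
Known resistances:
  R'_nickel alloy = ln(0.0500/0.0440)/(2πk) = 0.1278/(2π·13.8) = 0.001474 m·K/W
R_cellular glass = ΣR − ΣR_known = 2.092 − 0.001474 = 2.091 m·K/W
ln(r₂/r₁)/(2πk) = 2.091 ⇒ k = 0.7701/(2π·2.091) = 0.0586 W/m·K

k = 0.0586 W/m·K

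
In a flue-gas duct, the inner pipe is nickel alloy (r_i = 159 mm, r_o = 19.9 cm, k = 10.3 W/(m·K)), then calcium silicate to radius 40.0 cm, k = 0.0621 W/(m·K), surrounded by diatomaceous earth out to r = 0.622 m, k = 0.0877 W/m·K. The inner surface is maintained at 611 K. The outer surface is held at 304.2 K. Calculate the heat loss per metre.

Resistance network (inner→outer):
  R'_nickel alloy = ln(0.199/0.159)/(2πk) = 0.2244/(2π·10.3) = 0.003467 m·K/W
  R'_calcium silicate = ln(0.400/0.199)/(2πk) = 0.6982/(2π·0.0621) = 1.789 m·K/W
  R'_diatomaceous earth = ln(0.622/0.400)/(2πk) = 0.4415/(2π·0.0877) = 0.8012 m·K/W
ΣR = 0.003467 + 1.789 + 0.8012 = 2.594 m·K/W
Q' = ΔT/ΣR = (611 K − 304.2 K)/2.594 = 118 W/m

Q' = 118 W/m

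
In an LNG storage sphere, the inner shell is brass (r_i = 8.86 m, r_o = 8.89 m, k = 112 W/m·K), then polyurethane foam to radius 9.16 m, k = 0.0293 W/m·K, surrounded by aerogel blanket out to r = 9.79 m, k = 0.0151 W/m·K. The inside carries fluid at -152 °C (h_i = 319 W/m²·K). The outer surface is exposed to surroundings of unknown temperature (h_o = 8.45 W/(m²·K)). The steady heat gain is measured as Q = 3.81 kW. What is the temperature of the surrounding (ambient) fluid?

Sum the resistances:
  R_conv,in = 1/(4πr²h) = 1/(4π·8.86²·319) = 3.178×10^-6 K/W
  R_brass = (1/8.86 − 1/8.89)/(4πk) = 3.809×10^-4/(4π·112) = 2.706×10^-7 K/W
  R_polyurethane foam = (1/8.89 − 1/9.16)/(4πk) = 0.003316/(4π·0.0293) = 0.009005 K/W
  R_aerogel blanket = (1/9.16 − 1/9.79)/(4πk) = 0.007025/(4π·0.0151) = 0.03702 K/W
  R_conv,out = 1/(4πr²h) = 1/(4π·9.79²·8.45) = 9.826×10^-5 K/W
ΣR = 0.04613 K/W
ΔT = Q·ΣR = 3810 × 0.04613 = 175.8 K
Heat flows inward, so T_out = T_in + ΔT = -152 + 175.8 = 23.8 °C

T_out = 23.8 °C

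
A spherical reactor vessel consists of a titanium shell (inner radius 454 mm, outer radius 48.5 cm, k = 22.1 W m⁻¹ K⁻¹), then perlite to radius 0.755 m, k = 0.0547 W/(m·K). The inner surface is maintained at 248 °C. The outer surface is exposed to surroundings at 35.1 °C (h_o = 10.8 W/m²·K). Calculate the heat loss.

Q = 196 W

Resistance network (inner→outer):
  R_titanium = (1/0.454 − 1/0.485)/(4πk) = 0.1408/(4π·22.1) = 5.069×10^-4 K/W
  R_perlite = (1/0.485 − 1/0.755)/(4πk) = 0.7374/(4π·0.0547) = 1.073 K/W
  R_conv,out = 1/(4πr²h) = 1/(4π·0.755²·10.8) = 0.01293 K/W
ΣR = 5.069×10^-4 + 1.073 + 0.01293 = 1.086 K/W
Q = ΔT/ΣR = (248 °C − 35.1 °C)/1.086 = 196 W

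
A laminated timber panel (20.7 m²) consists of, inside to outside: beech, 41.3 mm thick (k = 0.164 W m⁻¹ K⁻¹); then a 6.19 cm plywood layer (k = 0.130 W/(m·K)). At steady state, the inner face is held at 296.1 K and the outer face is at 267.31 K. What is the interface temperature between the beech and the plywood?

T = 286.1 K

Treat each layer as a resistance in series:
  R_beech = L/(kA) = 0.0413/(0.164·20.7) = 0.01217 K/W
  R_plywood = L/(kA) = 0.0619/(0.130·20.7) = 0.02300 K/W
ΣR = 0.01217 + 0.02300 = 0.03517 K/W
Q = ΔT/ΣR = (296.1 K − 267.31 K)/0.03517 = 818.6 W
From the inner boundary to the beech/plywood interface, ΣR_partial = 0.01217 K/W.
T_interface = T_in − Q·ΣR_partial = 296.1 K − (818.6)(0.01217) = 286.1 K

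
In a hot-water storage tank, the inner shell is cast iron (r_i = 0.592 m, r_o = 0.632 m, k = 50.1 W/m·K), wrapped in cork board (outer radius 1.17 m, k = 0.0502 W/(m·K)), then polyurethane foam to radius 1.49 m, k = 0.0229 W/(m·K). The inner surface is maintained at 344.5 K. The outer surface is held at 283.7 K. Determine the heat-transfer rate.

Resistance network (inner→outer):
  R_cast iron = (1/0.592 − 1/0.632)/(4πk) = 0.1069/(4π·50.1) = 1.698×10^-4 K/W
  R_cork board = (1/0.632 − 1/1.17)/(4πk) = 0.7276/(4π·0.0502) = 1.153 K/W
  R_polyurethane foam = (1/1.17 − 1/1.49)/(4πk) = 0.1836/(4π·0.0229) = 0.6379 K/W
ΣR = 1.698×10^-4 + 1.153 + 0.6379 = 1.791 K/W
Q = ΔT/ΣR = (344.5 K − 283.7 K)/1.791 = 33.9 W

Q = 33.9 W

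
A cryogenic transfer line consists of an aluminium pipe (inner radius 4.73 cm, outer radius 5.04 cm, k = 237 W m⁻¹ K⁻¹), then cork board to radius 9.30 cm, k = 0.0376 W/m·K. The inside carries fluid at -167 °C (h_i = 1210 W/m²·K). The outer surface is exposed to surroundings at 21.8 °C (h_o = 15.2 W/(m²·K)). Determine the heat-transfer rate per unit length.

Q' = 69.7 W/m

Treat each layer as a resistance in series:
  R'_conv,in = 1/(2πr h) = 1/(2π·0.0473·1210) = 0.002781 m·K/W
  R'_aluminium = ln(0.0504/0.0473)/(2πk) = 0.06348/(2π·237) = 4.263×10^-5 m·K/W
  R'_cork board = ln(0.0930/0.0504)/(2πk) = 0.6126/(2π·0.0376) = 2.593 m·K/W
  R'_conv,out = 1/(2πr h) = 1/(2π·0.0930·15.2) = 0.1126 m·K/W
ΣR = 0.002781 + 4.263×10^-5 + 2.593 + 0.1126 = 2.708 m·K/W
Q' = ΔT/ΣR = (-167 °C − 21.8 °C)/2.708 = -69.7 W/m
(Negative Q' ⇒ heat flows inward; heat gain = 69.7 W/m.)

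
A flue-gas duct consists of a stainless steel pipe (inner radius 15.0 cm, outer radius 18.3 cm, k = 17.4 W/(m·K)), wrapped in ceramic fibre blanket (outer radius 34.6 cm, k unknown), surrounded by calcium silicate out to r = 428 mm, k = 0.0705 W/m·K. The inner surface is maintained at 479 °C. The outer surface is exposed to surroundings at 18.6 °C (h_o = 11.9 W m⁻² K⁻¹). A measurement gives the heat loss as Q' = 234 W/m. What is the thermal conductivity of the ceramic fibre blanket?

ΣR = ΔT/Q' = |479 − 18.6|/234 = 1.968 m·K/W
Known resistances:
  R'_stainless steel = ln(0.183/0.150)/(2πk) = 0.1989/(2π·17.4) = 0.001819 m·K/W
  R'_calcium silicate = ln(0.428/0.346)/(2πk) = 0.2127/(2π·0.0705) = 0.4801 m·K/W
  R'_conv,out = 1/(2πr h) = 1/(2π·0.428·11.9) = 0.03125 m·K/W
R_ceramic fibre blanket = ΣR − ΣR_known = 1.968 − 0.5132 = 1.455 m·K/W
ln(r₂/r₁)/(2πk) = 1.455 ⇒ k = 0.6370/(2π·1.455) = 0.0697 W/m·K

k = 0.0697 W/m·K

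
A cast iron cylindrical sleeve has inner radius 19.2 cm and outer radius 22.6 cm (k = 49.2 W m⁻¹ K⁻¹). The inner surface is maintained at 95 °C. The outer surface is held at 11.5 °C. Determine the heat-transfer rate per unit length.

Q' = 2πk·ΔT/ln(r₂/r₁) = 2π × 49.2 × 83.5 / ln(0.226/0.192) = 1.58×10^5 W/m

Q' = 158 kW/m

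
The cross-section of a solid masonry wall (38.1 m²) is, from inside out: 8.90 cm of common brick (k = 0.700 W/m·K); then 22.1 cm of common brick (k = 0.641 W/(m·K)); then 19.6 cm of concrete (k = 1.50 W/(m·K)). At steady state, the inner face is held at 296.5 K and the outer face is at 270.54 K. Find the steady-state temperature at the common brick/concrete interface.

Series thermal resistances, inner to outer:
  R_common brick = L/(kA) = 0.0890/(0.700·38.1) = 0.003337 K/W
  R_common brick = L/(kA) = 0.221/(0.641·38.1) = 0.009049 K/W
  R_concrete = L/(kA) = 0.196/(1.50·38.1) = 0.003430 K/W
ΣR = 0.003337 + 0.009049 + 0.003430 = 0.01582 K/W
Q = ΔT/ΣR = (296.5 K − 270.54 K)/0.01582 = 1641 W
From the inner boundary to the common brick/concrete interface, ΣR_partial = 0.01239 K/W.
T_interface = T_in − Q·ΣR_partial = 296.5 K − (1641)(0.01239) = 276.17 K

T = 276.17 K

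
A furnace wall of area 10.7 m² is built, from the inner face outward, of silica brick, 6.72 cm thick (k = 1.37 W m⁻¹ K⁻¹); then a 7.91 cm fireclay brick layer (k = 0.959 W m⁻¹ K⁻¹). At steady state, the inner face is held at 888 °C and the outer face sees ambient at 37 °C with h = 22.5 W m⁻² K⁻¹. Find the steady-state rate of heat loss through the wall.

Resistance network (inner→outer):
  R_silica brick = L/(kA) = 0.0672/(1.37·10.7) = 0.004584 K/W
  R_fireclay brick = L/(kA) = 0.0791/(0.959·10.7) = 0.007709 K/W
  R_conv,out = 1/(hA) = 1/(22.5·10.7) = 0.004154 K/W
ΣR = 0.004584 + 0.007709 + 0.004154 = 0.01645 K/W
Q = ΔT/ΣR = (888 °C − 37 °C)/0.01645 = 51700 W

Q = 51700 W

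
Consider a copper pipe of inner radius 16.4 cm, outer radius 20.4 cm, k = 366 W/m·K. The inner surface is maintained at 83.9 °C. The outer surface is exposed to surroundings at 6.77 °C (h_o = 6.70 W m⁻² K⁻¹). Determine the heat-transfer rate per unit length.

Q' = 662 W/m

Treat each layer as a resistance in series:
  R'_copper = ln(0.204/0.164)/(2πk) = 0.2183/(2π·366) = 9.491×10^-5 m·K/W
  R'_conv,out = 1/(2πr h) = 1/(2π·0.204·6.70) = 0.1164 m·K/W
ΣR = 9.491×10^-5 + 0.1164 = 0.1165 m·K/W
Q' = ΔT/ΣR = (83.9 °C − 6.77 °C)/0.1165 = 662 W/m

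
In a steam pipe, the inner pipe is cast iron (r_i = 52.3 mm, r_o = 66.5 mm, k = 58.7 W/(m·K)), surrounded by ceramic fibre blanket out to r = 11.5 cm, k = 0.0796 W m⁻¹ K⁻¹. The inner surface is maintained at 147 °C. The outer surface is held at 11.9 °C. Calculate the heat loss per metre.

Q' = 123 W/m

Resistance network (inner→outer):
  R'_cast iron = ln(0.0665/0.0523)/(2πk) = 0.2402/(2π·58.7) = 6.513×10^-4 m·K/W
  R'_ceramic fibre blanket = ln(0.115/0.0665)/(2πk) = 0.5477/(2π·0.0796) = 1.095 m·K/W
ΣR = 6.513×10^-4 + 1.095 = 1.096 m·K/W
Q' = ΔT/ΣR = (147 °C − 11.9 °C)/1.096 = 123 W/m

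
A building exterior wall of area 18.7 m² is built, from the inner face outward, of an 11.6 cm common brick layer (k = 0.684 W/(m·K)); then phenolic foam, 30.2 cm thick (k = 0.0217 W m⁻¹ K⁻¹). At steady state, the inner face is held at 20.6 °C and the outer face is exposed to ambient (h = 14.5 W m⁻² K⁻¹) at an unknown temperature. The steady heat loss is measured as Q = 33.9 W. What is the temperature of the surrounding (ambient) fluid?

T_out = -5.06 °C

Series resistances:
  R_common brick = L/(kA) = 0.116/(0.684·18.7) = 0.009069 K/W
  R_phenolic foam = L/(kA) = 0.302/(0.0217·18.7) = 0.7442 K/W
  R_conv,out = 1/(hA) = 1/(14.5·18.7) = 0.003688 K/W
ΣR = 0.7570 K/W
ΔT = Q·ΣR = 33.9 × 0.7570 = 25.66 K
Heat flows outward, so T_out = T_in − ΔT = 20.6 − 25.66 = -5.06 °C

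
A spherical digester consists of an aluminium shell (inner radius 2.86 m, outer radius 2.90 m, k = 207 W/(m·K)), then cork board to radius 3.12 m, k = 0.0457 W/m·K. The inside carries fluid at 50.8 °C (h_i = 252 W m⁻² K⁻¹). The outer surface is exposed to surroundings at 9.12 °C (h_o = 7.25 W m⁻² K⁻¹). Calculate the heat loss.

Q = 958 W

Resistance network (inner→outer):
  R_conv,in = 1/(4πr²h) = 1/(4π·2.86²·252) = 3.861×10^-5 K/W
  R_aluminium = (1/2.86 − 1/2.90)/(4πk) = 0.004823/(4π·207) = 1.854×10^-6 K/W
  R_cork board = (1/2.90 − 1/3.12)/(4πk) = 0.02431/(4π·0.0457) = 0.04234 K/W
  R_conv,out = 1/(4πr²h) = 1/(4π·3.12²·7.25) = 0.001128 K/W
ΣR = 3.861×10^-5 + 1.854×10^-6 + 0.04234 + 0.001128 = 0.04351 K/W
Q = ΔT/ΣR = (50.8 °C − 9.12 °C)/0.04351 = 958 W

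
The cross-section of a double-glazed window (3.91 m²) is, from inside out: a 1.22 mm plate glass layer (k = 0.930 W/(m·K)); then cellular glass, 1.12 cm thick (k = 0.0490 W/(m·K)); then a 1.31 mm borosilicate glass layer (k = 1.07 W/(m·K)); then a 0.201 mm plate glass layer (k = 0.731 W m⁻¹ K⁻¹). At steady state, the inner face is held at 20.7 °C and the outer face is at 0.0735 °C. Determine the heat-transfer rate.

Series thermal resistances, inner to outer:
  R_plate glass = L/(kA) = 0.00122/(0.930·3.91) = 3.355×10^-4 K/W
  R_cellular glass = L/(kA) = 0.0112/(0.0490·3.91) = 0.05846 K/W
  R_borosilicate glass = L/(kA) = 0.00131/(1.07·3.91) = 3.131×10^-4 K/W
  R_plate glass = L/(kA) = 2.01×10^-4/(0.731·3.91) = 7.032×10^-5 K/W
ΣR = 3.355×10^-4 + 0.05846 + 3.131×10^-4 + 7.032×10^-5 = 0.05918 K/W
Q = ΔT/ΣR = (20.7 °C − 0.0735 °C)/0.05918 = 349 W

Q = 349 W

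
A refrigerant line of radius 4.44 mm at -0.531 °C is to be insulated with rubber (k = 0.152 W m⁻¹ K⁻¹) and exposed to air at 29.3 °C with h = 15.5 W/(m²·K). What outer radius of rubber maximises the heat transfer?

r_cr = 0.981 cm

For a cylinder, r_cr = k_ins/h = 0.152/15.5 = 0.00981 m = 0.981 cm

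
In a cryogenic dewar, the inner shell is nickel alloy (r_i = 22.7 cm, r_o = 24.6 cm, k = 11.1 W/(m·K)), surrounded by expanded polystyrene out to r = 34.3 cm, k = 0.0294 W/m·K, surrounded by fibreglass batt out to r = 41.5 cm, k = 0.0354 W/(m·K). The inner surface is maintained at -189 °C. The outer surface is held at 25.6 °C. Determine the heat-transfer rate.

Treat each layer as a resistance in series:
  R_nickel alloy = (1/0.227 − 1/0.246)/(4πk) = 0.3402/(4π·11.1) = 0.002439 K/W
  R_expanded polystyrene = (1/0.246 − 1/0.343)/(4πk) = 1.150/(4π·0.0294) = 3.112 K/W
  R_fibreglass batt = (1/0.343 − 1/0.415)/(4πk) = 0.5058/(4π·0.0354) = 1.137 K/W
ΣR = 0.002439 + 3.112 + 1.137 = 4.251 K/W
Q = ΔT/ΣR = (-189 °C − 25.6 °C)/4.251 = -50.5 W
(Negative Q ⇒ heat flows inward; heat gain = 50.5 W.)

Q = 50.5 W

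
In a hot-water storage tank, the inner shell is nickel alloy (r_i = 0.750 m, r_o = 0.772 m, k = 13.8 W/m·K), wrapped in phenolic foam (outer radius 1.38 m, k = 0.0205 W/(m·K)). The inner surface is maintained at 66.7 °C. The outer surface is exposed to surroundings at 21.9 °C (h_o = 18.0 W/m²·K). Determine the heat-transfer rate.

Q = 20.2 W

Treat each layer as a resistance in series:
  R_nickel alloy = (1/0.750 − 1/0.772)/(4πk) = 0.03800/(4π·13.8) = 2.191×10^-4 K/W
  R_phenolic foam = (1/0.772 − 1/1.38)/(4πk) = 0.5707/(4π·0.0205) = 2.215 K/W
  R_conv,out = 1/(4πr²h) = 1/(4π·1.38²·18.0) = 0.002321 K/W
ΣR = 2.191×10^-4 + 2.215 + 0.002321 = 2.218 K/W
Q = ΔT/ΣR = (66.7 °C − 21.9 °C)/2.218 = 20.2 W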